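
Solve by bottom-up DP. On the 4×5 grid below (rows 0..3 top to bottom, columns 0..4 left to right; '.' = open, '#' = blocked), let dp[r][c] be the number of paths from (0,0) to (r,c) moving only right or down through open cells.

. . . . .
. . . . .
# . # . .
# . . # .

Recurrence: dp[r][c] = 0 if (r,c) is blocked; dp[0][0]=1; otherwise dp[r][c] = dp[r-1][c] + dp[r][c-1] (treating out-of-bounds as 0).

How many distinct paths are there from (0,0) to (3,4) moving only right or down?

r\c   0   1   2   3   4
  0   1   1   1   1   1
  1   1   2   3   4   5
  2   0   2   0   4   9
  3   0   2   2   0   9

9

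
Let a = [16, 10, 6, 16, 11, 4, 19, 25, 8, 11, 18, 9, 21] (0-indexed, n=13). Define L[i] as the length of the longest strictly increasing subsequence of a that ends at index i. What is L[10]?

   i    0    1    2    3    4    5    6    7    8    9   10   11   12
a[i]   16   10    6   16   11    4   19   25    8   11   18    9   21
L[i]    1    1    1    2    2    1    3    4    2    3    4    3    5

4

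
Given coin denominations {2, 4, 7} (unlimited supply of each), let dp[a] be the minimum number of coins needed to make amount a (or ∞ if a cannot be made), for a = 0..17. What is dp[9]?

 a  0  1  2  3  4  5  6  7  8  9 10 11 12 13 14 15 16 17
dp  0  -  1  -  1  -  2  1  2  2  3  2  3  3  2  3  3  4
(- denotes ∞ / unreachable)

2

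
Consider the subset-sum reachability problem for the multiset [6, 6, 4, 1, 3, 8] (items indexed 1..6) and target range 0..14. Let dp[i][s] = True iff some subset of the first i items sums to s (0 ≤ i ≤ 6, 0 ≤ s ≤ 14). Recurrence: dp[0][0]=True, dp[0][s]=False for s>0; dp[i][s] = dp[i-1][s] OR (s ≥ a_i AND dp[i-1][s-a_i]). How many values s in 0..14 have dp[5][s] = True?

i\s   0   1   2   3   4   5   6   7   8   9  10  11  12  13  14
  0   T   F   F   F   F   F   F   F   F   F   F   F   F   F   F
  1   T   F   F   F   F   F   T   F   F   F   F   F   F   F   F
  2   T   F   F   F   F   F   T   F   F   F   F   F   T   F   F
  3   T   F   F   F   T   F   T   F   F   F   T   F   T   F   F
  4   T   T   F   F   T   T   T   T   F   F   T   T   T   T   F
  5   T   T   F   T   T   T   T   T   T   T   T   T   T   T   T
  6   T   T   F   T   T   T   T   T   T   T   T   T   T   T   T

14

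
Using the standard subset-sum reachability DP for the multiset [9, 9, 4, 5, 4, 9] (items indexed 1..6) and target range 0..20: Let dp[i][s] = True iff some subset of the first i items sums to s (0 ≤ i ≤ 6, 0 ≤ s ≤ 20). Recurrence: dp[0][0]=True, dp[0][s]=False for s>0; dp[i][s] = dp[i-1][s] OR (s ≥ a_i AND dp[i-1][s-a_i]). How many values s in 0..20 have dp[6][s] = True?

9

i\s   0   1   2   3   4   5   6   7   8   9  10  11  12  13  14  15  16  17  18  19  20
  0   T   F   F   F   F   F   F   F   F   F   F   F   F   F   F   F   F   F   F   F   F
  1   T   F   F   F   F   F   F   F   F   T   F   F   F   F   F   F   F   F   F   F   F
  2   T   F   F   F   F   F   F   F   F   T   F   F   F   F   F   F   F   F   T   F   F
  3   T   F   F   F   T   F   F   F   F   T   F   F   F   T   F   F   F   F   T   F   F
  4   T   F   F   F   T   T   F   F   F   T   F   F   F   T   T   F   F   F   T   F   F
  5   T   F   F   F   T   T   F   F   T   T   F   F   F   T   T   F   F   T   T   F   F
  6   T   F   F   F   T   T   F   F   T   T   F   F   F   T   T   F   F   T   T   F   F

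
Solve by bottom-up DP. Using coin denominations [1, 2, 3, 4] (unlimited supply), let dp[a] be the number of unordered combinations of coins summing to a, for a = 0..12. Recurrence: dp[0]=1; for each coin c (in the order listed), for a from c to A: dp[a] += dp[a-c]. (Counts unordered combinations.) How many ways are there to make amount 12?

after  coin     0     1     2     3     4     5     6     7     8     9    10    11    12
          1     1     1     1     1     1     1     1     1     1     1     1     1     1
          2     1     1     2     2     3     3     4     4     5     5     6     6     7
          3     1     1     2     3     4     5     7     8    10    12    14    16    19
          4     1     1     2     3     5     6     9    11    15    18    23    27    34

34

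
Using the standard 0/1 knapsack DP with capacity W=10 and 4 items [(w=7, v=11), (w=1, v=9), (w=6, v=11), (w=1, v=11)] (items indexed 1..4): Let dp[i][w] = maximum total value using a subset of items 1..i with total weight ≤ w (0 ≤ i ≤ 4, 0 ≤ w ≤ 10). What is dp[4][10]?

31

i\w   0   1   2   3   4   5   6   7   8   9  10
  0   0   0   0   0   0   0   0   0   0   0   0
  1   0   0   0   0   0   0   0  11  11  11  11
  2   0   9   9   9   9   9   9  11  20  20  20
  3   0   9   9   9   9   9  11  20  20  20  20
  4   0  11  20  20  20  20  20  22  31  31  31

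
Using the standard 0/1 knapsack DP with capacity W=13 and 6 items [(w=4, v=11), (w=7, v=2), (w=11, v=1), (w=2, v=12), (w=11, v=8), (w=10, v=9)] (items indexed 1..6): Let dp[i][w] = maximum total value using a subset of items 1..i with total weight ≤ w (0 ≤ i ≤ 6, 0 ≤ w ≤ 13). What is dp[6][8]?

23

i\w   0   1   2   3   4   5   6   7   8   9  10  11  12  13
  0   0   0   0   0   0   0   0   0   0   0   0   0   0   0
  1   0   0   0   0  11  11  11  11  11  11  11  11  11  11
  2   0   0   0   0  11  11  11  11  11  11  11  13  13  13
  3   0   0   0   0  11  11  11  11  11  11  11  13  13  13
  4   0   0  12  12  12  12  23  23  23  23  23  23  23  25
  5   0   0  12  12  12  12  23  23  23  23  23  23  23  25
  6   0   0  12  12  12  12  23  23  23  23  23  23  23  25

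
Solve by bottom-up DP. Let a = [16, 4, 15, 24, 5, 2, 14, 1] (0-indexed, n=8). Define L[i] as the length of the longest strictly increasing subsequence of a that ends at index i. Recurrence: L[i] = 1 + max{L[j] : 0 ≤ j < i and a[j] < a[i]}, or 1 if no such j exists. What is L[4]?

   i    0    1    2    3    4    5    6    7
a[i]   16    4   15   24    5    2   14    1
L[i]    1    1    2    3    2    1    3    1

2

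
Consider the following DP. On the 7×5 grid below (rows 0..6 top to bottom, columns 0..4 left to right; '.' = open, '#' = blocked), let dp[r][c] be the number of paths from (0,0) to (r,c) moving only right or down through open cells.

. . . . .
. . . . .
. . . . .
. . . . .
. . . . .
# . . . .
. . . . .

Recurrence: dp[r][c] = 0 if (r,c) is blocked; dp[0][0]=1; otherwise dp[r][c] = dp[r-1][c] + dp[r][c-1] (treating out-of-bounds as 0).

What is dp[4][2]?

15

r\c   0   1   2   3   4
  0   1   1   1   1   1
  1   1   2   3   4   5
  2   1   3   6  10  15
  3   1   4  10  20  35
  4   1   5  15  35  70
  5   0   5  20  55 125
  6   0   5  25  80 205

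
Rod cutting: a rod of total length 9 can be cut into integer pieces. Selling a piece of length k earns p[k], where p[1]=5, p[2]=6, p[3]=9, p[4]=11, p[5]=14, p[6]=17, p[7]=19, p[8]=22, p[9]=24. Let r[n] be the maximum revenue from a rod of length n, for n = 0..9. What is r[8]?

40

   n    0    1    2    3    4    5    6    7    8    9
r[n]    0    5   10   15   20   25   30   35   40   45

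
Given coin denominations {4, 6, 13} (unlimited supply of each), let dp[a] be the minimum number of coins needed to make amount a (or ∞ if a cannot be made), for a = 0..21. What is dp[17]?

2

 a  0  1  2  3  4  5  6  7  8  9 10 11 12 13 14 15 16 17 18 19 20 21
dp  0  -  -  -  1  -  1  -  2  -  2  -  2  1  3  -  3  2  3  2  4  3
(- denotes ∞ / unreachable)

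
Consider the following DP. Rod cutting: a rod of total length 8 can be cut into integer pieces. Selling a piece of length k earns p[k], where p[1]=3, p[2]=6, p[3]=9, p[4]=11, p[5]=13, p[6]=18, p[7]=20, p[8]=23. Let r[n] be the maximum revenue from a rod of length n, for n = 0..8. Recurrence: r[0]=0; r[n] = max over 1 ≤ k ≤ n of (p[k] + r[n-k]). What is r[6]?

18

   n    0    1    2    3    4    5    6    7    8
r[n]    0    3    6    9   12   15   18   21   24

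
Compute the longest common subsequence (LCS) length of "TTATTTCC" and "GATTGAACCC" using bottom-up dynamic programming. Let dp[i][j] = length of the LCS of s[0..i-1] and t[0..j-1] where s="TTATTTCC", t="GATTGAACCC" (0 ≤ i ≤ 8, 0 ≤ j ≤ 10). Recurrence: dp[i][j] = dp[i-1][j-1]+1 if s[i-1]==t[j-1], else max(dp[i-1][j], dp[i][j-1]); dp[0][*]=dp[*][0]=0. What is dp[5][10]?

   ''  G  A  T  T  G  A  A  C  C  C
''  0  0  0  0  0  0  0  0  0  0  0
 T  0  0  0  1  1  1  1  1  1  1  1
 T  0  0  0  1  2  2  2  2  2  2  2
 A  0  0  1  1  2  2  3  3  3  3  3
 T  0  0  1  2  2  2  3  3  3  3  3
 T  0  0  1  2  3  3  3  3  3  3  3
 T  0  0  1  2  3  3  3  3  3  3  3
 C  0  0  1  2  3  3  3  3  4  4  4
 C  0  0  1  2  3  3  3  3  4  5  5

3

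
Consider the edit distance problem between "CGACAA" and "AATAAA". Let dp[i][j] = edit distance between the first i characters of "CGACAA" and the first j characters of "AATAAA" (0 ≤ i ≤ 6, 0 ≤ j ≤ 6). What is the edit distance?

   ''  A  A  T  A  A  A
''  0  1  2  3  4  5  6
 C  1  1  2  3  4  5  6
 G  2  2  2  3  4  5  6
 A  3  2  2  3  3  4  5
 C  4  3  3  3  4  4  5
 A  5  4  3  4  3  4  4
 A  6  5  4  4  4  3  4

4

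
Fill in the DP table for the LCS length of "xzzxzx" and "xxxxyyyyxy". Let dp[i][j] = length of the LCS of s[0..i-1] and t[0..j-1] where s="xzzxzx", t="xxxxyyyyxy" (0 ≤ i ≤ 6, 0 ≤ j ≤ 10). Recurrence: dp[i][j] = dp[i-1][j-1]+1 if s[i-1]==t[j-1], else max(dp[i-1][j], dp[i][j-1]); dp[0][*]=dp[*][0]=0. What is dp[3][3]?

1

   ''  x  x  x  x  y  y  y  y  x  y
''  0  0  0  0  0  0  0  0  0  0  0
 x  0  1  1  1  1  1  1  1  1  1  1
 z  0  1  1  1  1  1  1  1  1  1  1
 z  0  1  1  1  1  1  1  1  1  1  1
 x  0  1  2  2  2  2  2  2  2  2  2
 z  0  1  2  2  2  2  2  2  2  2  2
 x  0  1  2  3  3  3  3  3  3  3  3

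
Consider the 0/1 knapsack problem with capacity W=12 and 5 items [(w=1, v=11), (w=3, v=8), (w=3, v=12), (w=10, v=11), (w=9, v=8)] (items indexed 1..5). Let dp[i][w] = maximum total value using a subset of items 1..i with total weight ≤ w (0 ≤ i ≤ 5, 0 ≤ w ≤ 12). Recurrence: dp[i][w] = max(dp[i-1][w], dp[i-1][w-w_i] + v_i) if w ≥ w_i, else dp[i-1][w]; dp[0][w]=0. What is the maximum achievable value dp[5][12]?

i\w   0   1   2   3   4   5   6   7   8   9  10  11  12
  0   0   0   0   0   0   0   0   0   0   0   0   0   0
  1   0  11  11  11  11  11  11  11  11  11  11  11  11
  2   0  11  11  11  19  19  19  19  19  19  19  19  19
  3   0  11  11  12  23  23  23  31  31  31  31  31  31
  4   0  11  11  12  23  23  23  31  31  31  31  31  31
  5   0  11  11  12  23  23  23  31  31  31  31  31  31

31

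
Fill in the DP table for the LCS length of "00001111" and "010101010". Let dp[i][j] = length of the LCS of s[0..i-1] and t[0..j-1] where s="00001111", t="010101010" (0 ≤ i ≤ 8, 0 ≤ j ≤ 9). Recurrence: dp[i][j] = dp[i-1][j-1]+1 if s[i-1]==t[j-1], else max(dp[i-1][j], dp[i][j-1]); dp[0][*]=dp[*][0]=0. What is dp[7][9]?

5

   ''  0  1  0  1  0  1  0  1  0
''  0  0  0  0  0  0  0  0  0  0
 0  0  1  1  1  1  1  1  1  1  1
 0  0  1  1  2  2  2  2  2  2  2
 0  0  1  1  2  2  3  3  3  3  3
 0  0  1  1  2  2  3  3  4  4  4
 1  0  1  2  2  3  3  4  4  5  5
 1  0  1  2  2  3  3  4  4  5  5
 1  0  1  2  2  3  3  4  4  5  5
 1  0  1  2  2  3  3  4  4  5  5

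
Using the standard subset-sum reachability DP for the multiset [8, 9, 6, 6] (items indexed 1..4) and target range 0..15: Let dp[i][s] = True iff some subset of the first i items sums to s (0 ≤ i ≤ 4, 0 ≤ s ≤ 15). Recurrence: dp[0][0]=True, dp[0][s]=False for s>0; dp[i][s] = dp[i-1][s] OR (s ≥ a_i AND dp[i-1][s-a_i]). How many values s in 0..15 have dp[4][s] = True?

i\s   0   1   2   3   4   5   6   7   8   9  10  11  12  13  14  15
  0   T   F   F   F   F   F   F   F   F   F   F   F   F   F   F   F
  1   T   F   F   F   F   F   F   F   T   F   F   F   F   F   F   F
  2   T   F   F   F   F   F   F   F   T   T   F   F   F   F   F   F
  3   T   F   F   F   F   F   T   F   T   T   F   F   F   F   T   T
  4   T   F   F   F   F   F   T   F   T   T   F   F   T   F   T   T

7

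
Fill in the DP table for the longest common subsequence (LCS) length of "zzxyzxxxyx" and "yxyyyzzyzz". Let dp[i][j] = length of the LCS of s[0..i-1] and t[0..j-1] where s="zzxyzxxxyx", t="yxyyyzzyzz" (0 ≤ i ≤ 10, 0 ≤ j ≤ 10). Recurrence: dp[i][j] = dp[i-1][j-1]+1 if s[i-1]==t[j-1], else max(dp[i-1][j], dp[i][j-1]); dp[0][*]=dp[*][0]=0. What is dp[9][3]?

3

   ''  y  x  y  y  y  z  z  y  z  z
''  0  0  0  0  0  0  0  0  0  0  0
 z  0  0  0  0  0  0  1  1  1  1  1
 z  0  0  0  0  0  0  1  2  2  2  2
 x  0  0  1  1  1  1  1  2  2  2  2
 y  0  1  1  2  2  2  2  2  3  3  3
 z  0  1  1  2  2  2  3  3  3  4  4
 x  0  1  2  2  2  2  3  3  3  4  4
 x  0  1  2  2  2  2  3  3  3  4  4
 x  0  1  2  2  2  2  3  3  3  4  4
 y  0  1  2  3  3  3  3  3  4  4  4
 x  0  1  2  3  3  3  3  3  4  4  4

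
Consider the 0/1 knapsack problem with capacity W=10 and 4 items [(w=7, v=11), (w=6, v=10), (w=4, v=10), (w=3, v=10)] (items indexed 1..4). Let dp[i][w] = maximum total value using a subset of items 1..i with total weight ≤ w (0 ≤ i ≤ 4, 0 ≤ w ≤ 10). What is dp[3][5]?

i\w   0   1   2   3   4   5   6   7   8   9  10
  0   0   0   0   0   0   0   0   0   0   0   0
  1   0   0   0   0   0   0   0  11  11  11  11
  2   0   0   0   0   0   0  10  11  11  11  11
  3   0   0   0   0  10  10  10  11  11  11  20
  4   0   0   0  10  10  10  10  20  20  20  21

10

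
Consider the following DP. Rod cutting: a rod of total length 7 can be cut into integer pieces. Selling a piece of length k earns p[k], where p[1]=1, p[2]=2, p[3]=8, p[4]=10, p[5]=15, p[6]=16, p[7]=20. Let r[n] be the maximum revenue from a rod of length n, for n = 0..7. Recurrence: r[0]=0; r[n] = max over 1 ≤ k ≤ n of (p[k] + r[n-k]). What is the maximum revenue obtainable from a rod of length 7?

20

   n    0    1    2    3    4    5    6    7
r[n]    0    1    2    8   10   15   16   20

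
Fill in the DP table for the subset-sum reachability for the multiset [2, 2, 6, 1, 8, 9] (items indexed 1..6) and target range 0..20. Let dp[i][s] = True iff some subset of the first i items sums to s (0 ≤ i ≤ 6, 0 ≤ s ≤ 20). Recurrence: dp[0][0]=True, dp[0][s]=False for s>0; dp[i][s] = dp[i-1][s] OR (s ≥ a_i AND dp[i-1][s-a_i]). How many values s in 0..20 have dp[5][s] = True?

i\s   0   1   2   3   4   5   6   7   8   9  10  11  12  13  14  15  16  17  18  19  20
  0   T   F   F   F   F   F   F   F   F   F   F   F   F   F   F   F   F   F   F   F   F
  1   T   F   T   F   F   F   F   F   F   F   F   F   F   F   F   F   F   F   F   F   F
  2   T   F   T   F   T   F   F   F   F   F   F   F   F   F   F   F   F   F   F   F   F
  3   T   F   T   F   T   F   T   F   T   F   T   F   F   F   F   F   F   F   F   F   F
  4   T   T   T   T   T   T   T   T   T   T   T   T   F   F   F   F   F   F   F   F   F
  5   T   T   T   T   T   T   T   T   T   T   T   T   T   T   T   T   T   T   T   T   F
  6   T   T   T   T   T   T   T   T   T   T   T   T   T   T   T   T   T   T   T   T   T

20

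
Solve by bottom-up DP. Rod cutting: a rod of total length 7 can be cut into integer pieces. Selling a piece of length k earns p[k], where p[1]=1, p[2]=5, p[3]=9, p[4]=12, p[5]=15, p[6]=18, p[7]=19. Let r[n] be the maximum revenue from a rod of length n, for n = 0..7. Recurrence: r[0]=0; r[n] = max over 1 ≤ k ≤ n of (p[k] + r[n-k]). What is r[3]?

   n    0    1    2    3    4    5    6    7
r[n]    0    1    5    9   12   15   18   21

9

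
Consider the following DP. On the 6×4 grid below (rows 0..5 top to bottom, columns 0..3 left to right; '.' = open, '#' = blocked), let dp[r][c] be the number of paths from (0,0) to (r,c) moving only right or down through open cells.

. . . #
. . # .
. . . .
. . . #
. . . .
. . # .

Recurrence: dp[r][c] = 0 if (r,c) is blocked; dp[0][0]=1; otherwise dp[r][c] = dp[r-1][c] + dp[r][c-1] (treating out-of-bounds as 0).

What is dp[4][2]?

12

r\c   0   1   2   3
  0   1   1   1   0
  1   1   2   0   0
  2   1   3   3   3
  3   1   4   7   0
  4   1   5  12  12
  5   1   6   0  12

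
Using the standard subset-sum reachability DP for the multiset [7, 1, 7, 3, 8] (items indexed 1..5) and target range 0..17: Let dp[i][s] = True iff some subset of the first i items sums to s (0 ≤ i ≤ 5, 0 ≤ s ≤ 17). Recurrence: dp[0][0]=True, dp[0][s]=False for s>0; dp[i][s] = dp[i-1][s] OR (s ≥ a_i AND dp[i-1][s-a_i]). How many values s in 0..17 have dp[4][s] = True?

i\s   0   1   2   3   4   5   6   7   8   9  10  11  12  13  14  15  16  17
  0   T   F   F   F   F   F   F   F   F   F   F   F   F   F   F   F   F   F
  1   T   F   F   F   F   F   F   T   F   F   F   F   F   F   F   F   F   F
  2   T   T   F   F   F   F   F   T   T   F   F   F   F   F   F   F   F   F
  3   T   T   F   F   F   F   F   T   T   F   F   F   F   F   T   T   F   F
  4   T   T   F   T   T   F   F   T   T   F   T   T   F   F   T   T   F   T
  5   T   T   F   T   T   F   F   T   T   T   T   T   T   F   T   T   T   T

11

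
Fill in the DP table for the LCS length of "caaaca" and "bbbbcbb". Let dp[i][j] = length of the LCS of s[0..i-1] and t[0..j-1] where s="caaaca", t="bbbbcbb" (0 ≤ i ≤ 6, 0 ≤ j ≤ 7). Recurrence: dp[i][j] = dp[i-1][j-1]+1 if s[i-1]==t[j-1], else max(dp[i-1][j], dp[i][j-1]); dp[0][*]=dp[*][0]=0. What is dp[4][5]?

   ''  b  b  b  b  c  b  b
''  0  0  0  0  0  0  0  0
 c  0  0  0  0  0  1  1  1
 a  0  0  0  0  0  1  1  1
 a  0  0  0  0  0  1  1  1
 a  0  0  0  0  0  1  1  1
 c  0  0  0  0  0  1  1  1
 a  0  0  0  0  0  1  1  1

1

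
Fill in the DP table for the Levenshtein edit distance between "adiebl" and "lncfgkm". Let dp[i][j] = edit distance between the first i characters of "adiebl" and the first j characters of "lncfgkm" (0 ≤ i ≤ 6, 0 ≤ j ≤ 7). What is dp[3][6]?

6

   ''  l  n  c  f  g  k  m
''  0  1  2  3  4  5  6  7
 a  1  1  2  3  4  5  6  7
 d  2  2  2  3  4  5  6  7
 i  3  3  3  3  4  5  6  7
 e  4  4  4  4  4  5  6  7
 b  5  5  5  5  5  5  6  7
 l  6  5  6  6  6  6  6  7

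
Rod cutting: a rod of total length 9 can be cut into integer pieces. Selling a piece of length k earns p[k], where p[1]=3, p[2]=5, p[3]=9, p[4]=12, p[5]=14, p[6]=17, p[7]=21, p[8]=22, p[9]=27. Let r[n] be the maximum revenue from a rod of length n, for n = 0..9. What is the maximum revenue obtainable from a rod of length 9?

   n    0    1    2    3    4    5    6    7    8    9
r[n]    0    3    6    9   12   15   18   21   24   27

27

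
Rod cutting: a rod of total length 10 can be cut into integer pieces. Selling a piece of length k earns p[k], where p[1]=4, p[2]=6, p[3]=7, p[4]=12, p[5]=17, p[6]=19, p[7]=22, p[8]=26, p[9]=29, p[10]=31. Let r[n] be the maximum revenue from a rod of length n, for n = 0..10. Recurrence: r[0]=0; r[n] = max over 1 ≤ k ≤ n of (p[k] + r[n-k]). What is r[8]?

   n    0    1    2    3    4    5    6    7    8    9   10
r[n]    0    4    8   12   16   20   24   28   32   36   40

32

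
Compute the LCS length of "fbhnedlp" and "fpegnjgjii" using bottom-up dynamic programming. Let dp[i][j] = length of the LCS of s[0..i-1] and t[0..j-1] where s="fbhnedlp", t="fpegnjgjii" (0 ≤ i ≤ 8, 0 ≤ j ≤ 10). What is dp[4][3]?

1

   ''  f  p  e  g  n  j  g  j  i  i
''  0  0  0  0  0  0  0  0  0  0  0
 f  0  1  1  1  1  1  1  1  1  1  1
 b  0  1  1  1  1  1  1  1  1  1  1
 h  0  1  1  1  1  1  1  1  1  1  1
 n  0  1  1  1  1  2  2  2  2  2  2
 e  0  1  1  2  2  2  2  2  2  2  2
 d  0  1  1  2  2  2  2  2  2  2  2
 l  0  1  1  2  2  2  2  2  2  2  2
 p  0  1  2  2  2  2  2  2  2  2  2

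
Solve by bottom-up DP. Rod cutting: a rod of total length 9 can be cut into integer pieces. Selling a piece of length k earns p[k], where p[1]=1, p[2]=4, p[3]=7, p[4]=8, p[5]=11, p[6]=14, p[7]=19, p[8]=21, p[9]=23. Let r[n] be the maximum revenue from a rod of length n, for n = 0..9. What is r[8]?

21

   n    0    1    2    3    4    5    6    7    8    9
r[n]    0    1    4    7    8   11   14   19   21   23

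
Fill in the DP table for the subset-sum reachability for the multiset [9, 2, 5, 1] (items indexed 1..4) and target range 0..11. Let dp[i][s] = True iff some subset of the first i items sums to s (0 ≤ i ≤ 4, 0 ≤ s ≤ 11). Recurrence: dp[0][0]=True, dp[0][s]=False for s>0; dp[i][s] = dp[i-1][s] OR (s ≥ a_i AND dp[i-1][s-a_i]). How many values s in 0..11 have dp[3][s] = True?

6

i\s   0   1   2   3   4   5   6   7   8   9  10  11
  0   T   F   F   F   F   F   F   F   F   F   F   F
  1   T   F   F   F   F   F   F   F   F   T   F   F
  2   T   F   T   F   F   F   F   F   F   T   F   T
  3   T   F   T   F   F   T   F   T   F   T   F   T
  4   T   T   T   T   F   T   T   T   T   T   T   T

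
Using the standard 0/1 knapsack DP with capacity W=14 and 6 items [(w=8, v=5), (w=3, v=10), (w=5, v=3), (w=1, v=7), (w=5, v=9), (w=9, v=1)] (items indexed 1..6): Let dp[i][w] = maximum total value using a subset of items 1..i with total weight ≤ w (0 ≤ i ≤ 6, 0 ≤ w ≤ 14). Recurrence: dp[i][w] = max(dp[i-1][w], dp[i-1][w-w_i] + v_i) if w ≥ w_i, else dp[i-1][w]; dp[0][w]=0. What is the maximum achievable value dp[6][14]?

i\w   0   1   2   3   4   5   6   7   8   9  10  11  12  13  14
  0   0   0   0   0   0   0   0   0   0   0   0   0   0   0   0
  1   0   0   0   0   0   0   0   0   5   5   5   5   5   5   5
  2   0   0   0  10  10  10  10  10  10  10  10  15  15  15  15
  3   0   0   0  10  10  10  10  10  13  13  13  15  15  15  15
  4   0   7   7  10  17  17  17  17  17  20  20  20  22  22  22
  5   0   7   7  10  17  17  17  17  19  26  26  26  26  26  29
  6   0   7   7  10  17  17  17  17  19  26  26  26  26  26  29

29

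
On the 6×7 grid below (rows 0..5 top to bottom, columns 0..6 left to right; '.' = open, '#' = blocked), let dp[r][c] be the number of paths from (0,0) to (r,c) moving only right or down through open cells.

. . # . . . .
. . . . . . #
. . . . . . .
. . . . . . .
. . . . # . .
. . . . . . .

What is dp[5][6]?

r\c   0   1   2   3   4   5   6
  0   1   1   0   0   0   0   0
  1   1   2   2   2   2   2   0
  2   1   3   5   7   9  11  11
  3   1   4   9  16  25  36  47
  4   1   5  14  30   0  36  83
  5   1   6  20  50  50  86 169

169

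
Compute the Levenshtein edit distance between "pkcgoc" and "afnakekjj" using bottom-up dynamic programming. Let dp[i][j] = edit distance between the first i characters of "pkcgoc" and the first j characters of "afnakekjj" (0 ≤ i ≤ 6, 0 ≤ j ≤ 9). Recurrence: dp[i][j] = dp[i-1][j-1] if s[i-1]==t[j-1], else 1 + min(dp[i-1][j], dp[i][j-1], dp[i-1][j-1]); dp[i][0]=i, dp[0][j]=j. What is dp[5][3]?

5

   ''  a  f  n  a  k  e  k  j  j
''  0  1  2  3  4  5  6  7  8  9
 p  1  1  2  3  4  5  6  7  8  9
 k  2  2  2  3  4  4  5  6  7  8
 c  3  3  3  3  4  5  5  6  7  8
 g  4  4  4  4  4  5  6  6  7  8
 o  5  5  5  5  5  5  6  7  7  8
 c  6  6  6  6  6  6  6  7  8  8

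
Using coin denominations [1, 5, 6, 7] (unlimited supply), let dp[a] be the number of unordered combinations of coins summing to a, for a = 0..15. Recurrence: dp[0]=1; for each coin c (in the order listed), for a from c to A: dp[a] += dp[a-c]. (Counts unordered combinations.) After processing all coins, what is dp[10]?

after  coin     0     1     2     3     4     5     6     7     8     9    10    11    12    13    14    15
          1     1     1     1     1     1     1     1     1     1     1     1     1     1     1     1     1
          5     1     1     1     1     1     2     2     2     2     2     3     3     3     3     3     4
          6     1     1     1     1     1     2     3     3     3     3     4     5     6     6     6     7
          7     1     1     1     1     1     2     3     4     4     4     5     6     8     9    10    11

5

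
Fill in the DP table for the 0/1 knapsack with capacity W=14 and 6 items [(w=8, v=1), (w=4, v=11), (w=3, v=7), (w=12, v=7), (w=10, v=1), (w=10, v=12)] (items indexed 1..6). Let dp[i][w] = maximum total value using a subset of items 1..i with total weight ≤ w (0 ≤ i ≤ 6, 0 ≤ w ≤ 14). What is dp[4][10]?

18

i\w   0   1   2   3   4   5   6   7   8   9  10  11  12  13  14
  0   0   0   0   0   0   0   0   0   0   0   0   0   0   0   0
  1   0   0   0   0   0   0   0   0   1   1   1   1   1   1   1
  2   0   0   0   0  11  11  11  11  11  11  11  11  12  12  12
  3   0   0   0   7  11  11  11  18  18  18  18  18  18  18  18
  4   0   0   0   7  11  11  11  18  18  18  18  18  18  18  18
  5   0   0   0   7  11  11  11  18  18  18  18  18  18  18  18
  6   0   0   0   7  11  11  11  18  18  18  18  18  18  19  23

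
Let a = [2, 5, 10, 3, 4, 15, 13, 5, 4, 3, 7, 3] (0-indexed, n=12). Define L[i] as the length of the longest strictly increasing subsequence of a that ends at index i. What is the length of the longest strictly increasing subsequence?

5

   i    0    1    2    3    4    5    6    7    8    9   10   11
a[i]    2    5   10    3    4   15   13    5    4    3    7    3
L[i]    1    2    3    2    3    4    4    4    3    2    5    2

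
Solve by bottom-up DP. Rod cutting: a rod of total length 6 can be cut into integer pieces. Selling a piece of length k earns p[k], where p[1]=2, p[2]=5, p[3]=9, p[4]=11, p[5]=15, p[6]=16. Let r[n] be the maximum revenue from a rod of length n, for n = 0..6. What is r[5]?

   n    0    1    2    3    4    5    6
r[n]    0    2    5    9   11   15   18

15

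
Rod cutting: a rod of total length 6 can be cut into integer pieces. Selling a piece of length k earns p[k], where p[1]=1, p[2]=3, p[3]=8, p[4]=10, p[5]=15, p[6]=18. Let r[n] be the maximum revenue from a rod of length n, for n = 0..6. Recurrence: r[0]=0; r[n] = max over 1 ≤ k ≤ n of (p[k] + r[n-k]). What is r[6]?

18

   n    0    1    2    3    4    5    6
r[n]    0    1    3    8   10   15   18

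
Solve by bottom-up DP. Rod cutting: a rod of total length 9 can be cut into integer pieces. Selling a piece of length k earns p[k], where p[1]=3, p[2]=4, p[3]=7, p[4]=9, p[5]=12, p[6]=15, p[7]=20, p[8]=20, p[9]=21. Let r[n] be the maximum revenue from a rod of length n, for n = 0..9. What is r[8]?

24

   n    0    1    2    3    4    5    6    7    8    9
r[n]    0    3    6    9   12   15   18   21   24   27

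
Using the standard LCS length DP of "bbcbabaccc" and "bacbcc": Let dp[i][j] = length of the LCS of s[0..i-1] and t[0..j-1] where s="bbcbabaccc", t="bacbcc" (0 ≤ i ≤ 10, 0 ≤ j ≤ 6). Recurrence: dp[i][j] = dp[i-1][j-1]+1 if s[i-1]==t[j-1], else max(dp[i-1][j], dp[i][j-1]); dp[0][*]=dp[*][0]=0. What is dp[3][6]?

3

   ''  b  a  c  b  c  c
''  0  0  0  0  0  0  0
 b  0  1  1  1  1  1  1
 b  0  1  1  1  2  2  2
 c  0  1  1  2  2  3  3
 b  0  1  1  2  3  3  3
 a  0  1  2  2  3  3  3
 b  0  1  2  2  3  3  3
 a  0  1  2  2  3  3  3
 c  0  1  2  3  3  4  4
 c  0  1  2  3  3  4  5
 c  0  1  2  3  3  4  5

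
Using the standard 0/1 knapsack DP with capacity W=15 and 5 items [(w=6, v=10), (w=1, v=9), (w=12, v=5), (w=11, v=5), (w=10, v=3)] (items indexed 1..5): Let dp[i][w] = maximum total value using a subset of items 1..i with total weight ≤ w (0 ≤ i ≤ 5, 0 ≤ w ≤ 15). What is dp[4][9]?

i\w   0   1   2   3   4   5   6   7   8   9  10  11  12  13  14  15
  0   0   0   0   0   0   0   0   0   0   0   0   0   0   0   0   0
  1   0   0   0   0   0   0  10  10  10  10  10  10  10  10  10  10
  2   0   9   9   9   9   9  10  19  19  19  19  19  19  19  19  19
  3   0   9   9   9   9   9  10  19  19  19  19  19  19  19  19  19
  4   0   9   9   9   9   9  10  19  19  19  19  19  19  19  19  19
  5   0   9   9   9   9   9  10  19  19  19  19  19  19  19  19  19

19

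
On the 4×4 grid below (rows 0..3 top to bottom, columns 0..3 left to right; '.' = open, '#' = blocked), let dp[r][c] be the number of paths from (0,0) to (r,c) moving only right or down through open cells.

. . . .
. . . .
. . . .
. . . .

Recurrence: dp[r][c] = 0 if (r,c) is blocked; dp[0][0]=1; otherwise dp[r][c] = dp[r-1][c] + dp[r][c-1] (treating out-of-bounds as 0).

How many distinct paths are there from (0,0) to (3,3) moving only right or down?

r\c   0   1   2   3
  0   1   1   1   1
  1   1   2   3   4
  2   1   3   6  10
  3   1   4  10  20

20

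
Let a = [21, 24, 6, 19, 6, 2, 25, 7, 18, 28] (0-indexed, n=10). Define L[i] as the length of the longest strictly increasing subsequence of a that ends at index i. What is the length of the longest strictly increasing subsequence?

4

   i    0    1    2    3    4    5    6    7    8    9
a[i]   21   24    6   19    6    2   25    7   18   28
L[i]    1    2    1    2    1    1    3    2    3    4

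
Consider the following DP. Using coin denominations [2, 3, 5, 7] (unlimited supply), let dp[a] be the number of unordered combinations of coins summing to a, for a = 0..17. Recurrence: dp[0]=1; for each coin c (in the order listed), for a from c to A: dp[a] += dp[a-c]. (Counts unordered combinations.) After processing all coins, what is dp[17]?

after  coin     0     1     2     3     4     5     6     7     8     9    10    11    12    13    14    15    16    17
          2     1     0     1     0     1     0     1     0     1     0     1     0     1     0     1     0     1     0
          3     1     0     1     1     1     1     2     1     2     2     2     2     3     2     3     3     3     3
          5     1     0     1     1     1     2     2     2     3     3     4     4     5     5     6     7     7     8
          7     1     0     1     1     1     2     2     3     3     4     5     5     7     7     9    10    11    13

13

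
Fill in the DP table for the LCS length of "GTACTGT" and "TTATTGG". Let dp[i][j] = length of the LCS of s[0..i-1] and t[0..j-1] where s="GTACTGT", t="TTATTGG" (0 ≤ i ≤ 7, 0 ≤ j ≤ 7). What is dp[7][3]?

2

   ''  T  T  A  T  T  G  G
''  0  0  0  0  0  0  0  0
 G  0  0  0  0  0  0  1  1
 T  0  1  1  1  1  1  1  1
 A  0  1  1  2  2  2  2  2
 C  0  1  1  2  2  2  2  2
 T  0  1  2  2  3  3  3  3
 G  0  1  2  2  3  3  4  4
 T  0  1  2  2  3  4  4  4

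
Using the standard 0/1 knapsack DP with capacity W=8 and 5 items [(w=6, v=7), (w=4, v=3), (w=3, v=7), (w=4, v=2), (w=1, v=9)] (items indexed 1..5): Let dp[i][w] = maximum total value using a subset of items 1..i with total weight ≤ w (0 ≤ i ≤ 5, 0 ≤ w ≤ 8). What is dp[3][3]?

i\w   0   1   2   3   4   5   6   7   8
  0   0   0   0   0   0   0   0   0   0
  1   0   0   0   0   0   0   7   7   7
  2   0   0   0   0   3   3   7   7   7
  3   0   0   0   7   7   7   7  10  10
  4   0   0   0   7   7   7   7  10  10
  5   0   9   9   9  16  16  16  16  19

7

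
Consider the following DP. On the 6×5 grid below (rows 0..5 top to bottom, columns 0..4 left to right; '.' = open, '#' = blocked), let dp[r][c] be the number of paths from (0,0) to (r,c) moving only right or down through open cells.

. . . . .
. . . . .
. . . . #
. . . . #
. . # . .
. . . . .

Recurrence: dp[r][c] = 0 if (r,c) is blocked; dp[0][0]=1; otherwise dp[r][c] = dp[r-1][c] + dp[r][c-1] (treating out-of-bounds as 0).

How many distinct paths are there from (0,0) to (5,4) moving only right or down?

r\c   0   1   2   3   4
  0   1   1   1   1   1
  1   1   2   3   4   5
  2   1   3   6  10   0
  3   1   4  10  20   0
  4   1   5   0  20  20
  5   1   6   6  26  46

46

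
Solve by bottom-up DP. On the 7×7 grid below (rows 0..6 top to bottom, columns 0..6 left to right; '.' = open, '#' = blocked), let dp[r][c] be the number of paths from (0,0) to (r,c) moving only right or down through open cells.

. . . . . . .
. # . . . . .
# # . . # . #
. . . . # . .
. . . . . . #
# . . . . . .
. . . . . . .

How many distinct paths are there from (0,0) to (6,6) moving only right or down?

58

r\c   0   1   2   3   4   5   6
  0   1   1   1   1   1   1   1
  1   1   0   1   2   3   4   5
  2   0   0   1   3   0   4   0
  3   0   0   1   4   0   4   4
  4   0   0   1   5   5   9   0
  5   0   0   1   6  11  20  20
  6   0   0   1   7  18  38  58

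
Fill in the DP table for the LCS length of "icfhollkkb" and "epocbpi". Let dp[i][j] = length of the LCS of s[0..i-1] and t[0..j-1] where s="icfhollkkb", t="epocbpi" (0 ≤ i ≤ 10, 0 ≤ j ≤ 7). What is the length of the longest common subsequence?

   ''  e  p  o  c  b  p  i
''  0  0  0  0  0  0  0  0
 i  0  0  0  0  0  0  0  1
 c  0  0  0  0  1  1  1  1
 f  0  0  0  0  1  1  1  1
 h  0  0  0  0  1  1  1  1
 o  0  0  0  1  1  1  1  1
 l  0  0  0  1  1  1  1  1
 l  0  0  0  1  1  1  1  1
 k  0  0  0  1  1  1  1  1
 k  0  0  0  1  1  1  1  1
 b  0  0  0  1  1  2  2  2

2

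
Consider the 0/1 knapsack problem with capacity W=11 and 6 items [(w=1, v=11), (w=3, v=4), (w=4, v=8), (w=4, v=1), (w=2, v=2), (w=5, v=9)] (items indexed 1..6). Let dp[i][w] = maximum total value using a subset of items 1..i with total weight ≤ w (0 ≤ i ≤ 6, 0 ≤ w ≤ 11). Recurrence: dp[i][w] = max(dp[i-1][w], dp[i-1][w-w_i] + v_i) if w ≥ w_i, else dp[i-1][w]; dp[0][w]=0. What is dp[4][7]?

i\w   0   1   2   3   4   5   6   7   8   9  10  11
  0   0   0   0   0   0   0   0   0   0   0   0   0
  1   0  11  11  11  11  11  11  11  11  11  11  11
  2   0  11  11  11  15  15  15  15  15  15  15  15
  3   0  11  11  11  15  19  19  19  23  23  23  23
  4   0  11  11  11  15  19  19  19  23  23  23  23
  5   0  11  11  13  15  19  19  21  23  23  25  25
  6   0  11  11  13  15  19  20  21  23  24  28  28

19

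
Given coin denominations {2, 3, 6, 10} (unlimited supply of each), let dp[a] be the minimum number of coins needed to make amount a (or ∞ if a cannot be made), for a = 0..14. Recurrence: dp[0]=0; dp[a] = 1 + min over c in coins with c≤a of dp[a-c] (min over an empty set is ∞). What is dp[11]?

 a  0  1  2  3  4  5  6  7  8  9 10 11 12 13 14
dp  0  -  1  1  2  2  1  3  2  2  1  3  2  2  3
(- denotes ∞ / unreachable)

3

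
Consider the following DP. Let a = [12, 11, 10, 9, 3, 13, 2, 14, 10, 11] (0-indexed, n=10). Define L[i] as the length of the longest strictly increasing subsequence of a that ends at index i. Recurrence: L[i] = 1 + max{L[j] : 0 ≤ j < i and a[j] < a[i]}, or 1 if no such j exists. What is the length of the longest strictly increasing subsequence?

   i    0    1    2    3    4    5    6    7    8    9
a[i]   12   11   10    9    3   13    2   14   10   11
L[i]    1    1    1    1    1    2    1    3    2    3

3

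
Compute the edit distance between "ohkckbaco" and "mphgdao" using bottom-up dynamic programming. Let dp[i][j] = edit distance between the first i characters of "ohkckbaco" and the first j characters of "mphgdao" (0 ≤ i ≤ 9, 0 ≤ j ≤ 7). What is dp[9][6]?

   ''  m  p  h  g  d  a  o
''  0  1  2  3  4  5  6  7
 o  1  1  2  3  4  5  6  6
 h  2  2  2  2  3  4  5  6
 k  3  3  3  3  3  4  5  6
 c  4  4  4  4  4  4  5  6
 k  5  5  5  5  5  5  5  6
 b  6  6  6  6  6  6  6  6
 a  7  7  7  7  7  7  6  7
 c  8  8  8  8  8  8  7  7
 o  9  9  9  9  9  9  8  7

8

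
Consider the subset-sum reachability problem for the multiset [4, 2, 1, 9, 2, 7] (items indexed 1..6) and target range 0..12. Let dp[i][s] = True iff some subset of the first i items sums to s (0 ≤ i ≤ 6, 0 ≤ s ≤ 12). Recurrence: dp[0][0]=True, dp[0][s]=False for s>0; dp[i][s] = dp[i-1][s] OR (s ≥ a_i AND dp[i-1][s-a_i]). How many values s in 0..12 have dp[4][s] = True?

12

i\s   0   1   2   3   4   5   6   7   8   9  10  11  12
  0   T   F   F   F   F   F   F   F   F   F   F   F   F
  1   T   F   F   F   T   F   F   F   F   F   F   F   F
  2   T   F   T   F   T   F   T   F   F   F   F   F   F
  3   T   T   T   T   T   T   T   T   F   F   F   F   F
  4   T   T   T   T   T   T   T   T   F   T   T   T   T
  5   T   T   T   T   T   T   T   T   T   T   T   T   T
  6   T   T   T   T   T   T   T   T   T   T   T   T   T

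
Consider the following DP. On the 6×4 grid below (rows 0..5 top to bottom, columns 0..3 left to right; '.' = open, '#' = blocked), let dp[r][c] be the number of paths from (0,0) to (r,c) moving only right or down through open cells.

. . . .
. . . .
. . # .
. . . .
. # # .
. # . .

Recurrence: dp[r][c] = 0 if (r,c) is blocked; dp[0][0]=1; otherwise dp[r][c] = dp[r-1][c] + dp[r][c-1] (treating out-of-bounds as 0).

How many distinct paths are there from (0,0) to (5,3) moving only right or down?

8

r\c   0   1   2   3
  0   1   1   1   1
  1   1   2   3   4
  2   1   3   0   4
  3   1   4   4   8
  4   1   0   0   8
  5   1   0   0   8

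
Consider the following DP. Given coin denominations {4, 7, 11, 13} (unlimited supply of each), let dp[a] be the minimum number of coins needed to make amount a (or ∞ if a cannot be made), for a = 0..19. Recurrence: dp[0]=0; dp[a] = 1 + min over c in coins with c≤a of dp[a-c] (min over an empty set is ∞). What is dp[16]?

4

 a  0  1  2  3  4  5  6  7  8  9 10 11 12 13 14 15 16 17 18 19
dp  0  -  -  -  1  -  -  1  2  -  -  1  3  1  2  2  4  2  2  3
(- denotes ∞ / unreachable)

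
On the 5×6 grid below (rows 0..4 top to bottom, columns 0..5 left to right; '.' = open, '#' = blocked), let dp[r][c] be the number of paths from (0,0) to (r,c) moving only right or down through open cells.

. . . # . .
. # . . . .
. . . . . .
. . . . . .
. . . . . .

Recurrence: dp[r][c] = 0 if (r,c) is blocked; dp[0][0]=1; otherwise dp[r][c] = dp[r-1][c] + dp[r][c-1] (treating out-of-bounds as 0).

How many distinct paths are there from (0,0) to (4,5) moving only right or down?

41

r\c   0   1   2   3   4   5
  0   1   1   1   0   0   0
  1   1   0   1   1   1   1
  2   1   1   2   3   4   5
  3   1   2   4   7  11  16
  4   1   3   7  14  25  41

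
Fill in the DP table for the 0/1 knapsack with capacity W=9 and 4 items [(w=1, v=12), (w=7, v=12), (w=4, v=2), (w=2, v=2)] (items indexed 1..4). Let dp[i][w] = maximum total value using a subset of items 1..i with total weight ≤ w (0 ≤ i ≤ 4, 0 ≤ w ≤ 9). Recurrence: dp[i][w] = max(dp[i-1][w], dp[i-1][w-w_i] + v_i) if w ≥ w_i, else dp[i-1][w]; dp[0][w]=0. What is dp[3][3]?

i\w   0   1   2   3   4   5   6   7   8   9
  0   0   0   0   0   0   0   0   0   0   0
  1   0  12  12  12  12  12  12  12  12  12
  2   0  12  12  12  12  12  12  12  24  24
  3   0  12  12  12  12  14  14  14  24  24
  4   0  12  12  14  14  14  14  16  24  24

12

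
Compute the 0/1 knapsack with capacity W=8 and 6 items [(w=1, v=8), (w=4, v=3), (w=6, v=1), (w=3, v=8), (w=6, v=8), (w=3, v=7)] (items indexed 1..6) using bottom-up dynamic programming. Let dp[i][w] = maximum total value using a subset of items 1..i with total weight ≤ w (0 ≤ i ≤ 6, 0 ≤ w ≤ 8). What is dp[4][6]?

i\w   0   1   2   3   4   5   6   7   8
  0   0   0   0   0   0   0   0   0   0
  1   0   8   8   8   8   8   8   8   8
  2   0   8   8   8   8  11  11  11  11
  3   0   8   8   8   8  11  11  11  11
  4   0   8   8   8  16  16  16  16  19
  5   0   8   8   8  16  16  16  16  19
  6   0   8   8   8  16  16  16  23  23

16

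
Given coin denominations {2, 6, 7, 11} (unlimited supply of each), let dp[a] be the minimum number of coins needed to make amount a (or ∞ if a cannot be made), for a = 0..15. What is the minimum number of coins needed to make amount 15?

 a  0  1  2  3  4  5  6  7  8  9 10 11 12 13 14 15
dp  0  -  1  -  2  -  1  1  2  2  3  1  2  2  2  3
(- denotes ∞ / unreachable)

3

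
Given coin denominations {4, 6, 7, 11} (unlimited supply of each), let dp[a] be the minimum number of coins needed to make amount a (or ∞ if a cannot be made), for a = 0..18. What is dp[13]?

 a  0  1  2  3  4  5  6  7  8  9 10 11 12 13 14 15 16 17 18
dp  0  -  -  -  1  -  1  1  2  -  2  1  2  2  2  2  3  2  2
(- denotes ∞ / unreachable)

2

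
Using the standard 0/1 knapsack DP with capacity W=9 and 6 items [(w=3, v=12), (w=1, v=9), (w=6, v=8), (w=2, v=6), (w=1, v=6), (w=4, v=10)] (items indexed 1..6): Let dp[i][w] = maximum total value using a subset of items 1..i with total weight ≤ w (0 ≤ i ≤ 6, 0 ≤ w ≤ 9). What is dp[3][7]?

21

i\w   0   1   2   3   4   5   6   7   8   9
  0   0   0   0   0   0   0   0   0   0   0
  1   0   0   0  12  12  12  12  12  12  12
  2   0   9   9  12  21  21  21  21  21  21
  3   0   9   9  12  21  21  21  21  21  21
  4   0   9   9  15  21  21  27  27  27  27
  5   0   9  15  15  21  27  27  33  33  33
  6   0   9  15  15  21  27  27  33  33  37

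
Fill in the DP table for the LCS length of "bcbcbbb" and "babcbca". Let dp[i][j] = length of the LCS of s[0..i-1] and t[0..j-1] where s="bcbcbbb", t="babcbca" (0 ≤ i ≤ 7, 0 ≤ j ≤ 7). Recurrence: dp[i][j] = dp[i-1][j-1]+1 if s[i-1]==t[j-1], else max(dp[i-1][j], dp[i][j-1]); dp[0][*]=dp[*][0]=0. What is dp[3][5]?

3

   ''  b  a  b  c  b  c  a
''  0  0  0  0  0  0  0  0
 b  0  1  1  1  1  1  1  1
 c  0  1  1  1  2  2  2  2
 b  0  1  1  2  2  3  3  3
 c  0  1  1  2  3  3  4  4
 b  0  1  1  2  3  4  4  4
 b  0  1  1  2  3  4  4  4
 b  0  1  1  2  3  4  4  4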